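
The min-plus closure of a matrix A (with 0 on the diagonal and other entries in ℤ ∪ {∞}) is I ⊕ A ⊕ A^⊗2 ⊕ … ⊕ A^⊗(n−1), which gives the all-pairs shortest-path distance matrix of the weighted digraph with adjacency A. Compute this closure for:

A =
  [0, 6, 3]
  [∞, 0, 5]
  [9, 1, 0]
Closure =
  [0, 4, 3]
  [14, 0, 5]
  [9, 1, 0]

This is the Floyd-Warshall all-pairs shortest-path computation. For each intermediate vertex k = 0, 1, …, 2, update dist[i][j] ← min(dist[i][j], dist[i][k] + dist[k][j]). The final matrix gives, for each (i, j), the minimum total weight of any directed path from i to j (possibly empty when i = j).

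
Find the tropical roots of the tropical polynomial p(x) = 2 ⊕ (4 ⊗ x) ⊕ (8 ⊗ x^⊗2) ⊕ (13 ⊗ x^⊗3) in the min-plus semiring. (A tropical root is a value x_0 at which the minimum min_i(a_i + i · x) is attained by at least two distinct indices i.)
Roots: {-5, -4, -2}

Each tropical root is a break point of the lower envelope of the lines y = a_i + i · x (there are 4 lines, with slopes 0, 1, ..., 3). Only the lines that attain the minimum somewhere contribute to roots; other lines are dominated. Here the surviving (envelope) indices are i = 3, i = 2, i = 1, i = 0.
Intersections between consecutive envelope lines give the roots: for adjacent envelope indices i < j the intersection is x = (a_i − a_j) / (j − i). Reading off the sorted break points: {-5, -4, -2}.
Verification: at each break x_0, at least two indices attain the minimum of min_i(a_i + i · x_0).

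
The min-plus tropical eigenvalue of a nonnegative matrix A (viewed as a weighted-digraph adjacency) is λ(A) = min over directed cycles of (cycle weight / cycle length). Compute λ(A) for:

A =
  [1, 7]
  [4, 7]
λ(A) = 1

Enumerate directed cycles and compute their means (weight / length). Sample:
  cycle 0 → 0: weight = 1, length = 1, mean = 1/1 ≈ 1.000
  cycle 1 → 1: weight = 7, length = 1, mean = 7/1 ≈ 7.000
  cycle 0 → 1 → 0: weight = 11, length = 2, mean = 11/2 ≈ 5.500
  cycle 1 → 0 → 1: weight = 11, length = 2, mean = 11/2 ≈ 5.500
Minimum mean = 1.000, attained e.g. along the cycle 0 → 0 with weight 1 and length 1. So λ(A) = 1/1 = 1.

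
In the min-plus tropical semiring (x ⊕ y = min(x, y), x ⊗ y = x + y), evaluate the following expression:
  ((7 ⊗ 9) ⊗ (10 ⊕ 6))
((7 ⊗ 9) ⊗ (10 ⊕ 6)) = 22

Expand innermost to outermost. Recall ⊕ takes the minimum of its arguments and ⊗ takes their sum. Working out the expression ((7 ⊗ 9) ⊗ (10 ⊕ 6)) gives 22.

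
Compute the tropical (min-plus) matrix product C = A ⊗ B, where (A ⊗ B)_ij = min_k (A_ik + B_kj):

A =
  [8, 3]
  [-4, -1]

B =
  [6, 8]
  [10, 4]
A ⊗ B =
  [13, 7]
  [2, 3]

Apply the min-plus product entry-by-entry:
  C[0][0] = min over k of (A[0][0] + B[0][0] = 8 + 6 = 14, A[0][1] + B[1][0] = 3 + 10 = 13) = 13 (attained at k = 1)
  C[0][1] = min over k of (A[0][0] + B[0][1] = 8 + 8 = 16, A[0][1] + B[1][1] = 3 + 4 = 7) = 7 (attained at k = 1)
  C[1][0] = min over k of (A[1][0] + B[0][0] = -4 + 6 = 2, A[1][1] + B[1][0] = -1 + 10 = 9) = 2 (attained at k = 0)
  C[1][1] = min over k of (A[1][0] + B[0][1] = -4 + 8 = 4, A[1][1] + B[1][1] = -1 + 4 = 3) = 3 (attained at k = 1)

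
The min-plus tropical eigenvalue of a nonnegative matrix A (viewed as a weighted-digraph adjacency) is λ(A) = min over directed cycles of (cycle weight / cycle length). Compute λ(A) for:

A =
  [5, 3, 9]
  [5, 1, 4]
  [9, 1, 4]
λ(A) = 1

Enumerate directed cycles and compute their means (weight / length). Sample:
  cycle 0 → 0: weight = 5, length = 1, mean = 5/1 ≈ 5.000
  cycle 1 → 1: weight = 1, length = 1, mean = 1/1 ≈ 1.000
  cycle 2 → 2: weight = 4, length = 1, mean = 4/1 ≈ 4.000
  cycle 0 → 1 → 0: weight = 8, length = 2, mean = 8/2 ≈ 4.000
  cycle 0 → 2 → 0: weight = 18, length = 2, mean = 18/2 ≈ 9.000
  cycle 1 → 0 → 1: weight = 8, length = 2, mean = 8/2 ≈ 4.000
Minimum mean = 1.000, attained e.g. along the cycle 1 → 1 with weight 1 and length 1. So λ(A) = 1/1 = 1.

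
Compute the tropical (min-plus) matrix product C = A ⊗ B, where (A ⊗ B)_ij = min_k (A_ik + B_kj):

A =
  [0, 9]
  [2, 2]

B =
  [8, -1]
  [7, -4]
A ⊗ B =
  [8, -1]
  [9, -2]

Apply the min-plus product entry-by-entry:
  C[0][0] = min over k of (A[0][0] + B[0][0] = 0 + 8 = 8, A[0][1] + B[1][0] = 9 + 7 = 16) = 8 (attained at k = 0)
  C[0][1] = min over k of (A[0][0] + B[0][1] = 0 + -1 = -1, A[0][1] + B[1][1] = 9 + -4 = 5) = -1 (attained at k = 0)
  C[1][0] = min over k of (A[1][0] + B[0][0] = 2 + 8 = 10, A[1][1] + B[1][0] = 2 + 7 = 9) = 9 (attained at k = 1)
  C[1][1] = min over k of (A[1][0] + B[0][1] = 2 + -1 = 1, A[1][1] + B[1][1] = 2 + -4 = -2) = -2 (attained at k = 1)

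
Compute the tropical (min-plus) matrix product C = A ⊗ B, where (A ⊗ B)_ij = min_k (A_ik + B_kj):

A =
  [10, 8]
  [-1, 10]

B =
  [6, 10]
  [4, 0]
A ⊗ B =
  [12, 8]
  [5, 9]

Apply the min-plus product entry-by-entry:
  C[0][0] = min over k of (A[0][0] + B[0][0] = 10 + 6 = 16, A[0][1] + B[1][0] = 8 + 4 = 12) = 12 (attained at k = 1)
  C[0][1] = min over k of (A[0][0] + B[0][1] = 10 + 10 = 20, A[0][1] + B[1][1] = 8 + 0 = 8) = 8 (attained at k = 1)
  C[1][0] = min over k of (A[1][0] + B[0][0] = -1 + 6 = 5, A[1][1] + B[1][0] = 10 + 4 = 14) = 5 (attained at k = 0)
  C[1][1] = min over k of (A[1][0] + B[0][1] = -1 + 10 = 9, A[1][1] + B[1][1] = 10 + 0 = 10) = 9 (attained at k = 0)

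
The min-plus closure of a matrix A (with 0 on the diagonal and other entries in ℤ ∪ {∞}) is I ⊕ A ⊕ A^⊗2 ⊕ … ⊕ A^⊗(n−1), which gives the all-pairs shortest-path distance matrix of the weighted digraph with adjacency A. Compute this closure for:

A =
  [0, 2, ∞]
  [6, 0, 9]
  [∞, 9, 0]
Closure =
  [0, 2, 11]
  [6, 0, 9]
  [15, 9, 0]

This is the Floyd-Warshall all-pairs shortest-path computation. For each intermediate vertex k = 0, 1, …, 2, update dist[i][j] ← min(dist[i][j], dist[i][k] + dist[k][j]). The final matrix gives, for each (i, j), the minimum total weight of any directed path from i to j (possibly empty when i = j).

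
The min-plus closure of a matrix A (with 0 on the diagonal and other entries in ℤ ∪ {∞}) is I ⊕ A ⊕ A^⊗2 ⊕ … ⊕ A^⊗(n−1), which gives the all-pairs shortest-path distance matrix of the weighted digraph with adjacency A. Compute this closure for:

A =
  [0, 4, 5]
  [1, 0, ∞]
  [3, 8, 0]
Closure =
  [0, 4, 5]
  [1, 0, 6]
  [3, 7, 0]

This is the Floyd-Warshall all-pairs shortest-path computation. For each intermediate vertex k = 0, 1, …, 2, update dist[i][j] ← min(dist[i][j], dist[i][k] + dist[k][j]). The final matrix gives, for each (i, j), the minimum total weight of any directed path from i to j (possibly empty when i = j).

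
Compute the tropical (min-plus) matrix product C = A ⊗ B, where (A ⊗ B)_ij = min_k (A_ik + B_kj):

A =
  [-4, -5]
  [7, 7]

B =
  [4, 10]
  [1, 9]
A ⊗ B =
  [-4, 4]
  [8, 16]

Apply the min-plus product entry-by-entry:
  C[0][0] = min over k of (A[0][0] + B[0][0] = -4 + 4 = 0, A[0][1] + B[1][0] = -5 + 1 = -4) = -4 (attained at k = 1)
  C[0][1] = min over k of (A[0][0] + B[0][1] = -4 + 10 = 6, A[0][1] + B[1][1] = -5 + 9 = 4) = 4 (attained at k = 1)
  C[1][0] = min over k of (A[1][0] + B[0][0] = 7 + 4 = 11, A[1][1] + B[1][0] = 7 + 1 = 8) = 8 (attained at k = 1)
  C[1][1] = min over k of (A[1][0] + B[0][1] = 7 + 10 = 17, A[1][1] + B[1][1] = 7 + 9 = 16) = 16 (attained at k = 1)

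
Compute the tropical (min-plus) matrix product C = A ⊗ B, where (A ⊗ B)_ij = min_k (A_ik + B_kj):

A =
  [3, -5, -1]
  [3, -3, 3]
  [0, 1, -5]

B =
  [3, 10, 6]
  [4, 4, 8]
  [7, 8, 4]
A ⊗ B =
  [-1, -1, 3]
  [1, 1, 5]
  [2, 3, -1]

Apply the min-plus product entry-by-entry:
  C[0][0] = min over k of (A[0][0] + B[0][0] = 3 + 3 = 6, A[0][1] + B[1][0] = -5 + 4 = -1, A[0][2] + B[2][0] = -1 + 7 = 6) = -1 (attained at k = 1)
  C[0][1] = min over k of (A[0][0] + B[0][1] = 3 + 10 = 13, A[0][1] + B[1][1] = -5 + 4 = -1, A[0][2] + B[2][1] = -1 + 8 = 7) = -1 (attained at k = 1)
  C[0][2] = min over k of (A[0][0] + B[0][2] = 3 + 6 = 9, A[0][1] + B[1][2] = -5 + 8 = 3, A[0][2] + B[2][2] = -1 + 4 = 3) = 3 (attained at k = 1)
  C[1][0] = min over k of (A[1][0] + B[0][0] = 3 + 3 = 6, A[1][1] + B[1][0] = -3 + 4 = 1, A[1][2] + B[2][0] = 3 + 7 = 10) = 1 (attained at k = 1)
  C[1][1] = min over k of (A[1][0] + B[0][1] = 3 + 10 = 13, A[1][1] + B[1][1] = -3 + 4 = 1, A[1][2] + B[2][1] = 3 + 8 = 11) = 1 (attained at k = 1)
  C[1][2] = min over k of (A[1][0] + B[0][2] = 3 + 6 = 9, A[1][1] + B[1][2] = -3 + 8 = 5, A[1][2] + B[2][2] = 3 + 4 = 7) = 5 (attained at k = 1)
  C[2][0] = min over k of (A[2][0] + B[0][0] = 0 + 3 = 3, A[2][1] + B[1][0] = 1 + 4 = 5, A[2][2] + B[2][0] = -5 + 7 = 2) = 2 (attained at k = 2)
  C[2][1] = min over k of (A[2][0] + B[0][1] = 0 + 10 = 10, A[2][1] + B[1][1] = 1 + 4 = 5, A[2][2] + B[2][1] = -5 + 8 = 3) = 3 (attained at k = 2)
  C[2][2] = min over k of (A[2][0] + B[0][2] = 0 + 6 = 6, A[2][1] + B[1][2] = 1 + 8 = 9, A[2][2] + B[2][2] = -5 + 4 = -1) = -1 (attained at k = 2)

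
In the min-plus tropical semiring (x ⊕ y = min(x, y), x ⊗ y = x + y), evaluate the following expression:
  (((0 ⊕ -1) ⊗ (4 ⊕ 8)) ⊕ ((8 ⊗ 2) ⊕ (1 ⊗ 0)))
(((0 ⊕ -1) ⊗ (4 ⊕ 8)) ⊕ ((8 ⊗ 2) ⊕ (1 ⊗ 0))) = 1

Expand innermost to outermost. Recall ⊕ takes the minimum of its arguments and ⊗ takes their sum. Working out the expression (((0 ⊕ -1) ⊗ (4 ⊕ 8)) ⊕ ((8 ⊗ 2) ⊕ (1 ⊗ 0))) gives 1.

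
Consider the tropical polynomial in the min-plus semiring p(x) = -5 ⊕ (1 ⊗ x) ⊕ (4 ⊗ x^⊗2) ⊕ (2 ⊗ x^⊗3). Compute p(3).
p(3) = -5

A tropical monomial a ⊗ x^⊗i evaluates to a + i · x. Evaluating each term at x = 3:
  Term 0 contributes -5 + 0 · 3 = -5
  Term 1 contributes 1 + 1 · 3 = 4
  Term 2 contributes 4 + 2 · 3 = 10
  Term 3 contributes 2 + 3 · 3 = 11
p(3) = ⊕ of these = min[-5, 4, 10, 11] = -5.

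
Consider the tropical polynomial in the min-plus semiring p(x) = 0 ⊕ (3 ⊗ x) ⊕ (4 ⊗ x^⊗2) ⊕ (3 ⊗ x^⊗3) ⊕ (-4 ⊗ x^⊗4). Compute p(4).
p(4) = 0

A tropical monomial a ⊗ x^⊗i evaluates to a + i · x. Evaluating each term at x = 4:
  Term 0 contributes 0 + 0 · 4 = 0
  Term 1 contributes 3 + 1 · 4 = 7
  Term 2 contributes 4 + 2 · 4 = 12
  Term 3 contributes 3 + 3 · 4 = 15
  Term 4 contributes -4 + 4 · 4 = 12
p(4) = ⊕ of these = min[0, 7, 12, 15, 12] = 0.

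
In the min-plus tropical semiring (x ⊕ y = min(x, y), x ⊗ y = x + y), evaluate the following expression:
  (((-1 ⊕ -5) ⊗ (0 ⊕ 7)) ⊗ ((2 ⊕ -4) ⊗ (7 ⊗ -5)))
(((-1 ⊕ -5) ⊗ (0 ⊕ 7)) ⊗ ((2 ⊕ -4) ⊗ (7 ⊗ -5))) = -7

Expand innermost to outermost. Recall ⊕ takes the minimum of its arguments and ⊗ takes their sum. Working out the expression (((-1 ⊕ -5) ⊗ (0 ⊕ 7)) ⊗ ((2 ⊕ -4) ⊗ (7 ⊗ -5))) gives -7.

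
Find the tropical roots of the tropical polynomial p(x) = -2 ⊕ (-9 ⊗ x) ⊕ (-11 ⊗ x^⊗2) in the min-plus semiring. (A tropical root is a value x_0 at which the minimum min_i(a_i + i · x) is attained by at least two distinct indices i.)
Roots: {2, 7}

Each tropical root is a break point of the lower envelope of the lines y = a_i + i · x (there are 3 lines, with slopes 0, 1, ..., 2). Only the lines that attain the minimum somewhere contribute to roots; other lines are dominated. Here the surviving (envelope) indices are i = 2, i = 1, i = 0.
Intersections between consecutive envelope lines give the roots: for adjacent envelope indices i < j the intersection is x = (a_i − a_j) / (j − i). Reading off the sorted break points: {2, 7}.
Verification: at each break x_0, at least two indices attain the minimum of min_i(a_i + i · x_0).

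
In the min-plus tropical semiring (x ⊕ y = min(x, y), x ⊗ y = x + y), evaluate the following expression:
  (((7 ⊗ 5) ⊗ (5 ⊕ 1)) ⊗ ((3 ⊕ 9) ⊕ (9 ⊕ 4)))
(((7 ⊗ 5) ⊗ (5 ⊕ 1)) ⊗ ((3 ⊕ 9) ⊕ (9 ⊕ 4))) = 16

Expand innermost to outermost. Recall ⊕ takes the minimum of its arguments and ⊗ takes their sum. Working out the expression (((7 ⊗ 5) ⊗ (5 ⊕ 1)) ⊗ ((3 ⊕ 9) ⊕ (9 ⊕ 4))) gives 16.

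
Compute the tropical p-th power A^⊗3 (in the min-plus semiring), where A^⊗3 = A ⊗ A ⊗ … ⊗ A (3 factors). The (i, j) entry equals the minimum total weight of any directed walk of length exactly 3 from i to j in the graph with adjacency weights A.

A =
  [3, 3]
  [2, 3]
A^⊗3 =
  [8, 8]
  [7, 8]

Each entry (A^⊗3)_ij equals the minimum over all length-3 walks i = v_0 → v_1 → … → v_3 = j of Σ_t A[v_t][v_{t+1}]. For example, for (i, j) = (0, 1) we minimise over 4 possible intermediate vertex sequences; the minimum is 8, attained along the walk 0 → 1 → 0 → 1.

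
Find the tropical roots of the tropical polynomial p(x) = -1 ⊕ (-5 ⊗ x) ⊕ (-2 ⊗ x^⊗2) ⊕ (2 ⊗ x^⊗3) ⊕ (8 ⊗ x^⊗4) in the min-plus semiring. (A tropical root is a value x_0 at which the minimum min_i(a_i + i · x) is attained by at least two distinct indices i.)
Roots: {-6, -4, -3, 4}

Each tropical root is a break point of the lower envelope of the lines y = a_i + i · x (there are 5 lines, with slopes 0, 1, ..., 4). Only the lines that attain the minimum somewhere contribute to roots; other lines are dominated. Here the surviving (envelope) indices are i = 4, i = 3, i = 2, i = 1, i = 0.
Intersections between consecutive envelope lines give the roots: for adjacent envelope indices i < j the intersection is x = (a_i − a_j) / (j − i). Reading off the sorted break points: {-6, -4, -3, 4}.
Verification: at each break x_0, at least two indices attain the minimum of min_i(a_i + i · x_0).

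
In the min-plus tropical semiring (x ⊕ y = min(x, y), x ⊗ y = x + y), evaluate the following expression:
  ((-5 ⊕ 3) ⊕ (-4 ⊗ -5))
((-5 ⊕ 3) ⊕ (-4 ⊗ -5)) = -9

Expand innermost to outermost. Recall ⊕ takes the minimum of its arguments and ⊗ takes their sum. Working out the expression ((-5 ⊕ 3) ⊕ (-4 ⊗ -5)) gives -9.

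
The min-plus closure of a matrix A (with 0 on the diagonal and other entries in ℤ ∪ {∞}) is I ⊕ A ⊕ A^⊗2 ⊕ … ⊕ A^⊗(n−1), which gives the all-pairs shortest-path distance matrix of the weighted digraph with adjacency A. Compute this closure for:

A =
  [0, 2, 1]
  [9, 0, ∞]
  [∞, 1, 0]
Closure =
  [0, 2, 1]
  [9, 0, 10]
  [10, 1, 0]

This is the Floyd-Warshall all-pairs shortest-path computation. For each intermediate vertex k = 0, 1, …, 2, update dist[i][j] ← min(dist[i][j], dist[i][k] + dist[k][j]). The final matrix gives, for each (i, j), the minimum total weight of any directed path from i to j (possibly empty when i = j).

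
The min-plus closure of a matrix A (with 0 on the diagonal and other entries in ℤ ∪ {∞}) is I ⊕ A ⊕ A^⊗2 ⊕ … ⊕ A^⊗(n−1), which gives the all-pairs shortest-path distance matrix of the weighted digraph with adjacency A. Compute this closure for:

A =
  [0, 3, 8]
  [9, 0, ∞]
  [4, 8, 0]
Closure =
  [0, 3, 8]
  [9, 0, 17]
  [4, 7, 0]

This is the Floyd-Warshall all-pairs shortest-path computation. For each intermediate vertex k = 0, 1, …, 2, update dist[i][j] ← min(dist[i][j], dist[i][k] + dist[k][j]). The final matrix gives, for each (i, j), the minimum total weight of any directed path from i to j (possibly empty when i = j).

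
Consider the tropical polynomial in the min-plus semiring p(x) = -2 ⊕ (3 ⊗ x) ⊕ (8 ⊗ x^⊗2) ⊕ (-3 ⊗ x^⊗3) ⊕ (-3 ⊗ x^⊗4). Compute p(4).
p(4) = -2

A tropical monomial a ⊗ x^⊗i evaluates to a + i · x. Evaluating each term at x = 4:
  Term 0 contributes -2 + 0 · 4 = -2
  Term 1 contributes 3 + 1 · 4 = 7
  Term 2 contributes 8 + 2 · 4 = 16
  Term 3 contributes -3 + 3 · 4 = 9
  Term 4 contributes -3 + 4 · 4 = 13
p(4) = ⊕ of these = min[-2, 7, 16, 9, 13] = -2.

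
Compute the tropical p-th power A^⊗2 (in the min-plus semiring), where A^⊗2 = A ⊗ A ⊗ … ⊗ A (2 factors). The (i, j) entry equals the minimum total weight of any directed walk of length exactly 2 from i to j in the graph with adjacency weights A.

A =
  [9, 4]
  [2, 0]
A^⊗2 =
  [6, 4]
  [2, 0]

Each entry (A^⊗2)_ij equals the minimum over all length-2 walks i = v_0 → v_1 → … → v_2 = j of Σ_t A[v_t][v_{t+1}]. For example, for (i, j) = (0, 1) we minimise over 2 possible intermediate vertex sequences; the minimum is 4, attained along the walk 0 → 1 → 1.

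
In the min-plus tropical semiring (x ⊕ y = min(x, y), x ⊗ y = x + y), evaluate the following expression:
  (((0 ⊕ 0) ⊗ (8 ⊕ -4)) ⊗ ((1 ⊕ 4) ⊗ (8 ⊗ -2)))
(((0 ⊕ 0) ⊗ (8 ⊕ -4)) ⊗ ((1 ⊕ 4) ⊗ (8 ⊗ -2))) = 3

Expand innermost to outermost. Recall ⊕ takes the minimum of its arguments and ⊗ takes their sum. Working out the expression (((0 ⊕ 0) ⊗ (8 ⊕ -4)) ⊗ ((1 ⊕ 4) ⊗ (8 ⊗ -2))) gives 3.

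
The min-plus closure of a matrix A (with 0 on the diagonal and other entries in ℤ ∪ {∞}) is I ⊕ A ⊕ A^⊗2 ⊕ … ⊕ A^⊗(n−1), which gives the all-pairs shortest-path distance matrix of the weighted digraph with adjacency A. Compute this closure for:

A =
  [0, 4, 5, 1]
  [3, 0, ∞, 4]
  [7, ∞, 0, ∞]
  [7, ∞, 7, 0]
Closure =
  [0, 4, 5, 1]
  [3, 0, 8, 4]
  [7, 11, 0, 8]
  [7, 11, 7, 0]

This is the Floyd-Warshall all-pairs shortest-path computation. For each intermediate vertex k = 0, 1, …, 3, update dist[i][j] ← min(dist[i][j], dist[i][k] + dist[k][j]). The final matrix gives, for each (i, j), the minimum total weight of any directed path from i to j (possibly empty when i = j).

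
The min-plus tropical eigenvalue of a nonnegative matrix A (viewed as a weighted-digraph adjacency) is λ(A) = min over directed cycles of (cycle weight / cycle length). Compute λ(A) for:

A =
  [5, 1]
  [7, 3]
λ(A) = 3

Enumerate directed cycles and compute their means (weight / length). Sample:
  cycle 0 → 0: weight = 5, length = 1, mean = 5/1 ≈ 5.000
  cycle 1 → 1: weight = 3, length = 1, mean = 3/1 ≈ 3.000
  cycle 0 → 1 → 0: weight = 8, length = 2, mean = 8/2 ≈ 4.000
  cycle 1 → 0 → 1: weight = 8, length = 2, mean = 8/2 ≈ 4.000
Minimum mean = 3.000, attained e.g. along the cycle 1 → 1 with weight 3 and length 1. So λ(A) = 3/1 = 3.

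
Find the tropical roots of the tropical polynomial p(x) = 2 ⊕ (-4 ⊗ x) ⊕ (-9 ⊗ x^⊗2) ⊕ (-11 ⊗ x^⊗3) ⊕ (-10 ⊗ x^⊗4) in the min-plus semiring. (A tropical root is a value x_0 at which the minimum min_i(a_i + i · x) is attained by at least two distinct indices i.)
Roots: {-1, 2, 5, 6}

Each tropical root is a break point of the lower envelope of the lines y = a_i + i · x (there are 5 lines, with slopes 0, 1, ..., 4). Only the lines that attain the minimum somewhere contribute to roots; other lines are dominated. Here the surviving (envelope) indices are i = 4, i = 3, i = 2, i = 1, i = 0.
Intersections between consecutive envelope lines give the roots: for adjacent envelope indices i < j the intersection is x = (a_i − a_j) / (j − i). Reading off the sorted break points: {-1, 2, 5, 6}.
Verification: at each break x_0, at least two indices attain the minimum of min_i(a_i + i · x_0).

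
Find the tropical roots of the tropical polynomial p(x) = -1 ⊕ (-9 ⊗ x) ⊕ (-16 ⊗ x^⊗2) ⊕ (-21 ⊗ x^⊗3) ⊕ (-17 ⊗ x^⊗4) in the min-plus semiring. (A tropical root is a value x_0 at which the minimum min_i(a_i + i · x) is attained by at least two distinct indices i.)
Roots: {-4, 5, 7, 8}

Each tropical root is a break point of the lower envelope of the lines y = a_i + i · x (there are 5 lines, with slopes 0, 1, ..., 4). Only the lines that attain the minimum somewhere contribute to roots; other lines are dominated. Here the surviving (envelope) indices are i = 4, i = 3, i = 2, i = 1, i = 0.
Intersections between consecutive envelope lines give the roots: for adjacent envelope indices i < j the intersection is x = (a_i − a_j) / (j − i). Reading off the sorted break points: {-4, 5, 7, 8}.
Verification: at each break x_0, at least two indices attain the minimum of min_i(a_i + i · x_0).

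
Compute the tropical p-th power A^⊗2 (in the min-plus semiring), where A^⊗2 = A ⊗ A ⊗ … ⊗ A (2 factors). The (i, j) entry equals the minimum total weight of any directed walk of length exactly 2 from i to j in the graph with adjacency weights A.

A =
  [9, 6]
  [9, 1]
A^⊗2 =
  [15, 7]
  [10, 2]

Each entry (A^⊗2)_ij equals the minimum over all length-2 walks i = v_0 → v_1 → … → v_2 = j of Σ_t A[v_t][v_{t+1}]. For example, for (i, j) = (0, 1) we minimise over 2 possible intermediate vertex sequences; the minimum is 7, attained along the walk 0 → 1 → 1.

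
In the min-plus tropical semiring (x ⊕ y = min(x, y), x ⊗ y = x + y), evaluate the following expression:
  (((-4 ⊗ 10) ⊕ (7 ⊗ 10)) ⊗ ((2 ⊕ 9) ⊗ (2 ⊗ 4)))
(((-4 ⊗ 10) ⊕ (7 ⊗ 10)) ⊗ ((2 ⊕ 9) ⊗ (2 ⊗ 4))) = 14

Expand innermost to outermost. Recall ⊕ takes the minimum of its arguments and ⊗ takes their sum. Working out the expression (((-4 ⊗ 10) ⊕ (7 ⊗ 10)) ⊗ ((2 ⊕ 9) ⊗ (2 ⊗ 4))) gives 14.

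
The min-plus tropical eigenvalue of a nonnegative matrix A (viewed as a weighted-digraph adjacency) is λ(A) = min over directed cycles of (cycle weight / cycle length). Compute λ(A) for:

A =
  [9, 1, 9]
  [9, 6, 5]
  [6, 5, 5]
λ(A) = 4

Enumerate directed cycles and compute their means (weight / length). Sample:
  cycle 0 → 0: weight = 9, length = 1, mean = 9/1 ≈ 9.000
  cycle 1 → 1: weight = 6, length = 1, mean = 6/1 ≈ 6.000
  cycle 2 → 2: weight = 5, length = 1, mean = 5/1 ≈ 5.000
  cycle 0 → 1 → 0: weight = 10, length = 2, mean = 10/2 ≈ 5.000
  cycle 0 → 2 → 0: weight = 15, length = 2, mean = 15/2 ≈ 7.500
  cycle 1 → 0 → 1: weight = 10, length = 2, mean = 10/2 ≈ 5.000
Minimum mean = 4.000, attained e.g. along the cycle 0 → 1 → 2 → 0 with weight 12 and length 3. So λ(A) = 12/3 = 4.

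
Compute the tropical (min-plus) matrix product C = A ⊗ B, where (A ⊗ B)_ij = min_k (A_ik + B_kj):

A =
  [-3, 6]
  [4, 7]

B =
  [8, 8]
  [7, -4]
A ⊗ B =
  [5, 2]
  [12, 3]

Apply the min-plus product entry-by-entry:
  C[0][0] = min over k of (A[0][0] + B[0][0] = -3 + 8 = 5, A[0][1] + B[1][0] = 6 + 7 = 13) = 5 (attained at k = 0)
  C[0][1] = min over k of (A[0][0] + B[0][1] = -3 + 8 = 5, A[0][1] + B[1][1] = 6 + -4 = 2) = 2 (attained at k = 1)
  C[1][0] = min over k of (A[1][0] + B[0][0] = 4 + 8 = 12, A[1][1] + B[1][0] = 7 + 7 = 14) = 12 (attained at k = 0)
  C[1][1] = min over k of (A[1][0] + B[0][1] = 4 + 8 = 12, A[1][1] + B[1][1] = 7 + -4 = 3) = 3 (attained at k = 1)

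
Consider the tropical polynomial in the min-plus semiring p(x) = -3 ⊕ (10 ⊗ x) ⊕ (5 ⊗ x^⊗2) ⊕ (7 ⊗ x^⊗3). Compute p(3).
p(3) = -3

A tropical monomial a ⊗ x^⊗i evaluates to a + i · x. Evaluating each term at x = 3:
  Term 0 contributes -3 + 0 · 3 = -3
  Term 1 contributes 10 + 1 · 3 = 13
  Term 2 contributes 5 + 2 · 3 = 11
  Term 3 contributes 7 + 3 · 3 = 16
p(3) = ⊕ of these = min[-3, 13, 11, 16] = -3.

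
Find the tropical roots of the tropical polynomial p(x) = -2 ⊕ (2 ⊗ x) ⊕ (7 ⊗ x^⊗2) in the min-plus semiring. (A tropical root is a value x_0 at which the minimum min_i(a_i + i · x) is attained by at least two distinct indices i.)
Roots: {-5, -4}

Each tropical root is a break point of the lower envelope of the lines y = a_i + i · x (there are 3 lines, with slopes 0, 1, ..., 2). Only the lines that attain the minimum somewhere contribute to roots; other lines are dominated. Here the surviving (envelope) indices are i = 2, i = 1, i = 0.
Intersections between consecutive envelope lines give the roots: for adjacent envelope indices i < j the intersection is x = (a_i − a_j) / (j − i). Reading off the sorted break points: {-5, -4}.
Verification: at each break x_0, at least two indices attain the minimum of min_i(a_i + i · x_0).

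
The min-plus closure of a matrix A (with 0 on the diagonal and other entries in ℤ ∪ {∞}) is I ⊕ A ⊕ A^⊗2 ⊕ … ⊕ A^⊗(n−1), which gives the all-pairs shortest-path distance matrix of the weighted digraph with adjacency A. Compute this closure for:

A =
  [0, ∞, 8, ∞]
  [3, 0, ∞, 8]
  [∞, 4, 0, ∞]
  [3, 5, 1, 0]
Closure =
  [0, 12, 8, 20]
  [3, 0, 9, 8]
  [7, 4, 0, 12]
  [3, 5, 1, 0]

This is the Floyd-Warshall all-pairs shortest-path computation. For each intermediate vertex k = 0, 1, …, 3, update dist[i][j] ← min(dist[i][j], dist[i][k] + dist[k][j]). The final matrix gives, for each (i, j), the minimum total weight of any directed path from i to j (possibly empty when i = j).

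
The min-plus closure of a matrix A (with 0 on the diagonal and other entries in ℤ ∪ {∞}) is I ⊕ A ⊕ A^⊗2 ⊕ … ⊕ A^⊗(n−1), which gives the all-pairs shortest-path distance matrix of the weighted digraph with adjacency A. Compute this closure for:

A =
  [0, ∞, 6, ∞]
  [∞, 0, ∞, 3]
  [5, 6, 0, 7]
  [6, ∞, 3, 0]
Closure =
  [0, 12, 6, 13]
  [9, 0, 6, 3]
  [5, 6, 0, 7]
  [6, 9, 3, 0]

This is the Floyd-Warshall all-pairs shortest-path computation. For each intermediate vertex k = 0, 1, …, 3, update dist[i][j] ← min(dist[i][j], dist[i][k] + dist[k][j]). The final matrix gives, for each (i, j), the minimum total weight of any directed path from i to j (possibly empty when i = j).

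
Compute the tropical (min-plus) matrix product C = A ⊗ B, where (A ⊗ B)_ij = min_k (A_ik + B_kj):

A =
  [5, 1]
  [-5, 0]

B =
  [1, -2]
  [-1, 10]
A ⊗ B =
  [0, 3]
  [-4, -7]

Apply the min-plus product entry-by-entry:
  C[0][0] = min over k of (A[0][0] + B[0][0] = 5 + 1 = 6, A[0][1] + B[1][0] = 1 + -1 = 0) = 0 (attained at k = 1)
  C[0][1] = min over k of (A[0][0] + B[0][1] = 5 + -2 = 3, A[0][1] + B[1][1] = 1 + 10 = 11) = 3 (attained at k = 0)
  C[1][0] = min over k of (A[1][0] + B[0][0] = -5 + 1 = -4, A[1][1] + B[1][0] = 0 + -1 = -1) = -4 (attained at k = 0)
  C[1][1] = min over k of (A[1][0] + B[0][1] = -5 + -2 = -7, A[1][1] + B[1][1] = 0 + 10 = 10) = -7 (attained at k = 0)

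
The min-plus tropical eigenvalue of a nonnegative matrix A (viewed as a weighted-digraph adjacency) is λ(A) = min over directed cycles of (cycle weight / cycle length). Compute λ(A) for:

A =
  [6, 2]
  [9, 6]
λ(A) = 11/2

Enumerate directed cycles and compute their means (weight / length). Sample:
  cycle 0 → 0: weight = 6, length = 1, mean = 6/1 ≈ 6.000
  cycle 1 → 1: weight = 6, length = 1, mean = 6/1 ≈ 6.000
  cycle 0 → 1 → 0: weight = 11, length = 2, mean = 11/2 ≈ 5.500
  cycle 1 → 0 → 1: weight = 11, length = 2, mean = 11/2 ≈ 5.500
Minimum mean = 5.500, attained e.g. along the cycle 0 → 1 → 0 with weight 11 and length 2. So λ(A) = 11/2 = 11/2.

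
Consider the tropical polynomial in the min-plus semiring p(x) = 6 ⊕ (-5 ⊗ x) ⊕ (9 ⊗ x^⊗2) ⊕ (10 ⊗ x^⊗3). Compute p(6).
p(6) = 1

A tropical monomial a ⊗ x^⊗i evaluates to a + i · x. Evaluating each term at x = 6:
  Term 0 contributes 6 + 0 · 6 = 6
  Term 1 contributes -5 + 1 · 6 = 1
  Term 2 contributes 9 + 2 · 6 = 21
  Term 3 contributes 10 + 3 · 6 = 28
p(6) = ⊕ of these = min[6, 1, 21, 28] = 1.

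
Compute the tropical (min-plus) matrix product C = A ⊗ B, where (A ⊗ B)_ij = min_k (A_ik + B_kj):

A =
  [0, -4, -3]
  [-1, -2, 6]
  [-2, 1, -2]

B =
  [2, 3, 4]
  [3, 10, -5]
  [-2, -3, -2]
A ⊗ B =
  [-5, -6, -9]
  [1, 2, -7]
  [-4, -5, -4]

Apply the min-plus product entry-by-entry:
  C[0][0] = min over k of (A[0][0] + B[0][0] = 0 + 2 = 2, A[0][1] + B[1][0] = -4 + 3 = -1, A[0][2] + B[2][0] = -3 + -2 = -5) = -5 (attained at k = 2)
  C[0][1] = min over k of (A[0][0] + B[0][1] = 0 + 3 = 3, A[0][1] + B[1][1] = -4 + 10 = 6, A[0][2] + B[2][1] = -3 + -3 = -6) = -6 (attained at k = 2)
  C[0][2] = min over k of (A[0][0] + B[0][2] = 0 + 4 = 4, A[0][1] + B[1][2] = -4 + -5 = -9, A[0][2] + B[2][2] = -3 + -2 = -5) = -9 (attained at k = 1)
  C[1][0] = min over k of (A[1][0] + B[0][0] = -1 + 2 = 1, A[1][1] + B[1][0] = -2 + 3 = 1, A[1][2] + B[2][0] = 6 + -2 = 4) = 1 (attained at k = 0)
  C[1][1] = min over k of (A[1][0] + B[0][1] = -1 + 3 = 2, A[1][1] + B[1][1] = -2 + 10 = 8, A[1][2] + B[2][1] = 6 + -3 = 3) = 2 (attained at k = 0)
  C[1][2] = min over k of (A[1][0] + B[0][2] = -1 + 4 = 3, A[1][1] + B[1][2] = -2 + -5 = -7, A[1][2] + B[2][2] = 6 + -2 = 4) = -7 (attained at k = 1)
  C[2][0] = min over k of (A[2][0] + B[0][0] = -2 + 2 = 0, A[2][1] + B[1][0] = 1 + 3 = 4, A[2][2] + B[2][0] = -2 + -2 = -4) = -4 (attained at k = 2)
  C[2][1] = min over k of (A[2][0] + B[0][1] = -2 + 3 = 1, A[2][1] + B[1][1] = 1 + 10 = 11, A[2][2] + B[2][1] = -2 + -3 = -5) = -5 (attained at k = 2)
  C[2][2] = min over k of (A[2][0] + B[0][2] = -2 + 4 = 2, A[2][1] + B[1][2] = 1 + -5 = -4, A[2][2] + B[2][2] = -2 + -2 = -4) = -4 (attained at k = 1)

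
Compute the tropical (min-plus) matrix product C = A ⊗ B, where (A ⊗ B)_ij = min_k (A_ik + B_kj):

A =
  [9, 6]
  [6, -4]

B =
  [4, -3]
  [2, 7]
A ⊗ B =
  [8, 6]
  [-2, 3]

Apply the min-plus product entry-by-entry:
  C[0][0] = min over k of (A[0][0] + B[0][0] = 9 + 4 = 13, A[0][1] + B[1][0] = 6 + 2 = 8) = 8 (attained at k = 1)
  C[0][1] = min over k of (A[0][0] + B[0][1] = 9 + -3 = 6, A[0][1] + B[1][1] = 6 + 7 = 13) = 6 (attained at k = 0)
  C[1][0] = min over k of (A[1][0] + B[0][0] = 6 + 4 = 10, A[1][1] + B[1][0] = -4 + 2 = -2) = -2 (attained at k = 1)
  C[1][1] = min over k of (A[1][0] + B[0][1] = 6 + -3 = 3, A[1][1] + B[1][1] = -4 + 7 = 3) = 3 (attained at k = 0)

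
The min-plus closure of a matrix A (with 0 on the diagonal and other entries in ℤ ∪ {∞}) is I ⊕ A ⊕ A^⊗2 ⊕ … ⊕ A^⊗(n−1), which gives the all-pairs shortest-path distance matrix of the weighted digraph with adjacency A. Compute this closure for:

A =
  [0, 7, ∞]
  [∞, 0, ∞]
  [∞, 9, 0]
Closure =
  [0, 7, ∞]
  [∞, 0, ∞]
  [∞, 9, 0]

This is the Floyd-Warshall all-pairs shortest-path computation. For each intermediate vertex k = 0, 1, …, 2, update dist[i][j] ← min(dist[i][j], dist[i][k] + dist[k][j]). The final matrix gives, for each (i, j), the minimum total weight of any directed path from i to j (possibly empty when i = j).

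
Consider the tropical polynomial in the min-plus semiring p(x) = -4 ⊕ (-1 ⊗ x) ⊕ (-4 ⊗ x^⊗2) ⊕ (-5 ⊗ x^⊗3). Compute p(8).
p(8) = -4

A tropical monomial a ⊗ x^⊗i evaluates to a + i · x. Evaluating each term at x = 8:
  Term 0 contributes -4 + 0 · 8 = -4
  Term 1 contributes -1 + 1 · 8 = 7
  Term 2 contributes -4 + 2 · 8 = 12
  Term 3 contributes -5 + 3 · 8 = 19
p(8) = ⊕ of these = min[-4, 7, 12, 19] = -4.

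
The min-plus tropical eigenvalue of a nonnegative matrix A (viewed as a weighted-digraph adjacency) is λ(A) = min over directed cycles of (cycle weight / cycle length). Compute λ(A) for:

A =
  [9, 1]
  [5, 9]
λ(A) = 3

Enumerate directed cycles and compute their means (weight / length). Sample:
  cycle 0 → 0: weight = 9, length = 1, mean = 9/1 ≈ 9.000
  cycle 1 → 1: weight = 9, length = 1, mean = 9/1 ≈ 9.000
  cycle 0 → 1 → 0: weight = 6, length = 2, mean = 6/2 ≈ 3.000
  cycle 1 → 0 → 1: weight = 6, length = 2, mean = 6/2 ≈ 3.000
Minimum mean = 3.000, attained e.g. along the cycle 0 → 1 → 0 with weight 6 and length 2. So λ(A) = 6/2 = 3.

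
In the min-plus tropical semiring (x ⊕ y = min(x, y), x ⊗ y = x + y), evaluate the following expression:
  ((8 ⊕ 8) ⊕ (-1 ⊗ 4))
((8 ⊕ 8) ⊕ (-1 ⊗ 4)) = 3

Expand innermost to outermost. Recall ⊕ takes the minimum of its arguments and ⊗ takes their sum. Working out the expression ((8 ⊕ 8) ⊕ (-1 ⊗ 4)) gives 3.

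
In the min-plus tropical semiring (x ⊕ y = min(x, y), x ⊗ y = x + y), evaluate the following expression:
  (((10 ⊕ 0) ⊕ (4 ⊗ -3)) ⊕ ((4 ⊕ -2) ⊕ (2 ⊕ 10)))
(((10 ⊕ 0) ⊕ (4 ⊗ -3)) ⊕ ((4 ⊕ -2) ⊕ (2 ⊕ 10))) = -2

Expand innermost to outermost. Recall ⊕ takes the minimum of its arguments and ⊗ takes their sum. Working out the expression (((10 ⊕ 0) ⊕ (4 ⊗ -3)) ⊕ ((4 ⊕ -2) ⊕ (2 ⊕ 10))) gives -2.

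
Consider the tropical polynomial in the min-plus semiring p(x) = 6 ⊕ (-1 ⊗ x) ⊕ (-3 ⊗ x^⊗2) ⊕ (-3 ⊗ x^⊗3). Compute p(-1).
p(-1) = -6

A tropical monomial a ⊗ x^⊗i evaluates to a + i · x. Evaluating each term at x = -1:
  Term 0 contributes 6 + 0 · -1 = 6
  Term 1 contributes -1 + 1 · -1 = -2
  Term 2 contributes -3 + 2 · -1 = -5
  Term 3 contributes -3 + 3 · -1 = -6
p(-1) = ⊕ of these = min[6, -2, -5, -6] = -6.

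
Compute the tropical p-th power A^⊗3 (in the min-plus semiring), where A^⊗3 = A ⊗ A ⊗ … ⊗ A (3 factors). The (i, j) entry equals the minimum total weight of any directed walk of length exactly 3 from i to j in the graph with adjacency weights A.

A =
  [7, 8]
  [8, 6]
A^⊗3 =
  [21, 20]
  [20, 18]

Each entry (A^⊗3)_ij equals the minimum over all length-3 walks i = v_0 → v_1 → … → v_3 = j of Σ_t A[v_t][v_{t+1}]. For example, for (i, j) = (0, 1) we minimise over 4 possible intermediate vertex sequences; the minimum is 20, attained along the walk 0 → 1 → 1 → 1.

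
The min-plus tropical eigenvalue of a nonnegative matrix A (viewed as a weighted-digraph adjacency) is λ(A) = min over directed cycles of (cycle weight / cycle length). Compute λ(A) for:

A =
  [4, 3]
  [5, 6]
λ(A) = 4

Enumerate directed cycles and compute their means (weight / length). Sample:
  cycle 0 → 0: weight = 4, length = 1, mean = 4/1 ≈ 4.000
  cycle 1 → 1: weight = 6, length = 1, mean = 6/1 ≈ 6.000
  cycle 0 → 1 → 0: weight = 8, length = 2, mean = 8/2 ≈ 4.000
  cycle 1 → 0 → 1: weight = 8, length = 2, mean = 8/2 ≈ 4.000
Minimum mean = 4.000, attained e.g. along the cycle 0 → 0 with weight 4 and length 1. So λ(A) = 4/1 = 4.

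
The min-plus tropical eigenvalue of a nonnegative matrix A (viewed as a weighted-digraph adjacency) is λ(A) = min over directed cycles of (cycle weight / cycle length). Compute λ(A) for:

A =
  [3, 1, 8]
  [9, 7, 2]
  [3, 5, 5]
λ(A) = 2

Enumerate directed cycles and compute their means (weight / length). Sample:
  cycle 0 → 0: weight = 3, length = 1, mean = 3/1 ≈ 3.000
  cycle 1 → 1: weight = 7, length = 1, mean = 7/1 ≈ 7.000
  cycle 2 → 2: weight = 5, length = 1, mean = 5/1 ≈ 5.000
  cycle 0 → 1 → 0: weight = 10, length = 2, mean = 10/2 ≈ 5.000
  cycle 0 → 2 → 0: weight = 11, length = 2, mean = 11/2 ≈ 5.500
  cycle 1 → 0 → 1: weight = 10, length = 2, mean = 10/2 ≈ 5.000
Minimum mean = 2.000, attained e.g. along the cycle 0 → 1 → 2 → 0 with weight 6 and length 3. So λ(A) = 6/3 = 2.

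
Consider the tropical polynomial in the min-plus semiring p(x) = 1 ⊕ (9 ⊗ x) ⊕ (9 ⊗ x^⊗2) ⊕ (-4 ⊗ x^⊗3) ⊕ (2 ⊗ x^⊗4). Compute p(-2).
p(-2) = -10

A tropical monomial a ⊗ x^⊗i evaluates to a + i · x. Evaluating each term at x = -2:
  Term 0 contributes 1 + 0 · -2 = 1
  Term 1 contributes 9 + 1 · -2 = 7
  Term 2 contributes 9 + 2 · -2 = 5
  Term 3 contributes -4 + 3 · -2 = -10
  Term 4 contributes 2 + 4 · -2 = -6
p(-2) = ⊕ of these = min[1, 7, 5, -10, -6] = -10.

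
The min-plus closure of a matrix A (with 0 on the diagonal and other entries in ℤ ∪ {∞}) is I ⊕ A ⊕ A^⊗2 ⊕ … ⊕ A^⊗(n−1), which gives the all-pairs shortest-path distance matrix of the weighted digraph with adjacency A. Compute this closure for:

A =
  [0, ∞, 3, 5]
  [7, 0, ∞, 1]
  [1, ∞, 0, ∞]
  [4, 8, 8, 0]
Closure =
  [0, 13, 3, 5]
  [5, 0, 8, 1]
  [1, 14, 0, 6]
  [4, 8, 7, 0]

This is the Floyd-Warshall all-pairs shortest-path computation. For each intermediate vertex k = 0, 1, …, 3, update dist[i][j] ← min(dist[i][j], dist[i][k] + dist[k][j]). The final matrix gives, for each (i, j), the minimum total weight of any directed path from i to j (possibly empty when i = j).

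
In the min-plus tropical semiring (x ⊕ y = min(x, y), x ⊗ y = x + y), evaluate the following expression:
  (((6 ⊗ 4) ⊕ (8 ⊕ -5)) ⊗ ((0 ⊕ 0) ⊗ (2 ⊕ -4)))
(((6 ⊗ 4) ⊕ (8 ⊕ -5)) ⊗ ((0 ⊕ 0) ⊗ (2 ⊕ -4))) = -9

Expand innermost to outermost. Recall ⊕ takes the minimum of its arguments and ⊗ takes their sum. Working out the expression (((6 ⊗ 4) ⊕ (8 ⊕ -5)) ⊗ ((0 ⊕ 0) ⊗ (2 ⊕ -4))) gives -9.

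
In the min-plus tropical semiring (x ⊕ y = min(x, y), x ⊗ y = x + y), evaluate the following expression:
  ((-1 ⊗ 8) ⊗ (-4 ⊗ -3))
((-1 ⊗ 8) ⊗ (-4 ⊗ -3)) = 0

Expand innermost to outermost. Recall ⊕ takes the minimum of its arguments and ⊗ takes their sum. Working out the expression ((-1 ⊗ 8) ⊗ (-4 ⊗ -3)) gives 0.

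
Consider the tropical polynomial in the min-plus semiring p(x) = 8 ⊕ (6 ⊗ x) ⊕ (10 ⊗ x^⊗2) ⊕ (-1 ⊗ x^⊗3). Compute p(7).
p(7) = 8

A tropical monomial a ⊗ x^⊗i evaluates to a + i · x. Evaluating each term at x = 7:
  Term 0 contributes 8 + 0 · 7 = 8
  Term 1 contributes 6 + 1 · 7 = 13
  Term 2 contributes 10 + 2 · 7 = 24
  Term 3 contributes -1 + 3 · 7 = 20
p(7) = ⊕ of these = min[8, 13, 24, 20] = 8.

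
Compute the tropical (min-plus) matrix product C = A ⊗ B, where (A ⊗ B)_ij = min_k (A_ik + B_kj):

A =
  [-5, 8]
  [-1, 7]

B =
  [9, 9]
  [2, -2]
A ⊗ B =
  [4, 4]
  [8, 5]

Apply the min-plus product entry-by-entry:
  C[0][0] = min over k of (A[0][0] + B[0][0] = -5 + 9 = 4, A[0][1] + B[1][0] = 8 + 2 = 10) = 4 (attained at k = 0)
  C[0][1] = min over k of (A[0][0] + B[0][1] = -5 + 9 = 4, A[0][1] + B[1][1] = 8 + -2 = 6) = 4 (attained at k = 0)
  C[1][0] = min over k of (A[1][0] + B[0][0] = -1 + 9 = 8, A[1][1] + B[1][0] = 7 + 2 = 9) = 8 (attained at k = 0)
  C[1][1] = min over k of (A[1][0] + B[0][1] = -1 + 9 = 8, A[1][1] + B[1][1] = 7 + -2 = 5) = 5 (attained at k = 1)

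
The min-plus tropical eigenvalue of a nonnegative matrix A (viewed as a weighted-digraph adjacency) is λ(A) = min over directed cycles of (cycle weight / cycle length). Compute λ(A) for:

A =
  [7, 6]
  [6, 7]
λ(A) = 6

Enumerate directed cycles and compute their means (weight / length). Sample:
  cycle 0 → 0: weight = 7, length = 1, mean = 7/1 ≈ 7.000
  cycle 1 → 1: weight = 7, length = 1, mean = 7/1 ≈ 7.000
  cycle 0 → 1 → 0: weight = 12, length = 2, mean = 12/2 ≈ 6.000
  cycle 1 → 0 → 1: weight = 12, length = 2, mean = 12/2 ≈ 6.000
Minimum mean = 6.000, attained e.g. along the cycle 0 → 1 → 0 with weight 12 and length 2. So λ(A) = 12/2 = 6.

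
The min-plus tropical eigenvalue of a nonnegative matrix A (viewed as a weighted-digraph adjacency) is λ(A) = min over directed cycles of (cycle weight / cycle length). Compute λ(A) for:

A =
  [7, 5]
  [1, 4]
λ(A) = 3

Enumerate directed cycles and compute their means (weight / length). Sample:
  cycle 0 → 0: weight = 7, length = 1, mean = 7/1 ≈ 7.000
  cycle 1 → 1: weight = 4, length = 1, mean = 4/1 ≈ 4.000
  cycle 0 → 1 → 0: weight = 6, length = 2, mean = 6/2 ≈ 3.000
  cycle 1 → 0 → 1: weight = 6, length = 2, mean = 6/2 ≈ 3.000
Minimum mean = 3.000, attained e.g. along the cycle 0 → 1 → 0 with weight 6 and length 2. So λ(A) = 6/2 = 3.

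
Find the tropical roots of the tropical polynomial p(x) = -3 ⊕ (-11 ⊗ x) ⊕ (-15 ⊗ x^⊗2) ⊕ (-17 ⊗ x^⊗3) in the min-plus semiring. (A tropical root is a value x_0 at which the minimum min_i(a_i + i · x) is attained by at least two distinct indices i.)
Roots: {2, 4, 8}

Each tropical root is a break point of the lower envelope of the lines y = a_i + i · x (there are 4 lines, with slopes 0, 1, ..., 3). Only the lines that attain the minimum somewhere contribute to roots; other lines are dominated. Here the surviving (envelope) indices are i = 3, i = 2, i = 1, i = 0.
Intersections between consecutive envelope lines give the roots: for adjacent envelope indices i < j the intersection is x = (a_i − a_j) / (j − i). Reading off the sorted break points: {2, 4, 8}.
Verification: at each break x_0, at least two indices attain the minimum of min_i(a_i + i · x_0).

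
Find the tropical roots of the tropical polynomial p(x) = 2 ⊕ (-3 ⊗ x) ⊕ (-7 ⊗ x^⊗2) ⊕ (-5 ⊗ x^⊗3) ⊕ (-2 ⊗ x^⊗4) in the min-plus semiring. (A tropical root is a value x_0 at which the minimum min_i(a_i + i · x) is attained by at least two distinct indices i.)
Roots: {-3, -2, 4, 5}

Each tropical root is a break point of the lower envelope of the lines y = a_i + i · x (there are 5 lines, with slopes 0, 1, ..., 4). Only the lines that attain the minimum somewhere contribute to roots; other lines are dominated. Here the surviving (envelope) indices are i = 4, i = 3, i = 2, i = 1, i = 0.
Intersections between consecutive envelope lines give the roots: for adjacent envelope indices i < j the intersection is x = (a_i − a_j) / (j − i). Reading off the sorted break points: {-3, -2, 4, 5}.
Verification: at each break x_0, at least two indices attain the minimum of min_i(a_i + i · x_0).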